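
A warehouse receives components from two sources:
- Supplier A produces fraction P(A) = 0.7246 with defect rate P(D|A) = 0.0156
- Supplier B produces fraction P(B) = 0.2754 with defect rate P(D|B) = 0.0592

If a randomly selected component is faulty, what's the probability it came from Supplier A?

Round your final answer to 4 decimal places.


Let A = from Supplier A, D = faulty

Given:
- P(A) = 0.7246, P(B) = 0.2754
- P(D|A) = 0.0156, P(D|B) = 0.0592

Step 1: Find P(D)
P(D) = P(D|A)P(A) + P(D|B)P(B)
     = 0.0156 × 0.7246 + 0.0592 × 0.2754
     = 0.01130376 + 0.01630368
     = 0.02760744

Step 2: Apply Bayes' theorem
P(A|D) = P(D|A)P(A) / P(D)
       = 0.01130376 / 0.02760744
       = 0.4094


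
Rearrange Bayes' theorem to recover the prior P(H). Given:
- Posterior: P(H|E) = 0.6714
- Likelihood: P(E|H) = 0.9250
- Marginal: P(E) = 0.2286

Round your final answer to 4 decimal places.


From Bayes' theorem: P(H|E) = P(E|H) × P(H) / P(E)

Rearranging for P(H):
P(H) = P(H|E) × P(E) / P(E|H)
     = 0.6714 × 0.2286 / 0.9250
     = 0.15348204 / 0.9250
     = 0.1659


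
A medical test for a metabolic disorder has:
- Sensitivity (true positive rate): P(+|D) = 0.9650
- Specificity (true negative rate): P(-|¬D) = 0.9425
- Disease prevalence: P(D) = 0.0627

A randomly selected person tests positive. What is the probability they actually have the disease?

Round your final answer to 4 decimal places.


Let D = has disease, + = positive test

Given:
- P(D) = 0.0627 (prevalence)
- P(+|D) = 0.9650 (sensitivity)
- P(-|¬D) = 0.9425 (specificity)
- P(+|¬D) = 0.0575 (false positive rate = 1 - specificity)

Step 1: Find P(+)
P(+) = P(+|D)P(D) + P(+|¬D)P(¬D)
     = 0.9650 × 0.0627 + 0.0575 × 0.9373
     = 0.06050550 + 0.05389475
     = 0.11440025

Step 2: Apply Bayes' theorem for P(D|+)
P(D|+) = P(+|D)P(D) / P(+)
       = 0.06050550 / 0.11440025
       = 0.5289


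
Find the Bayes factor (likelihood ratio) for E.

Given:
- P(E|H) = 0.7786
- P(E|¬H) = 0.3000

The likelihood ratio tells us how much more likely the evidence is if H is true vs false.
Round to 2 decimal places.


Likelihood Ratio (LR) = P(E|H) / P(E|¬H)

LR = 0.7786 / 0.3000
   = 2.60

The evidence is 2.60 times more likely if H is true than if H is false.
LR > 1, so observing E raises the odds in favor of H.


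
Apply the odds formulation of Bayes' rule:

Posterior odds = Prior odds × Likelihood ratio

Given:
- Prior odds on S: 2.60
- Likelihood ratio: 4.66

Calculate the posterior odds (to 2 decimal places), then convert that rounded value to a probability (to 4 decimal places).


Step 1: Calculate posterior odds
Posterior odds = Prior odds × LR
               = 2.60 × 4.66
               = 12.12

Step 2: Convert to probability
P(S|E) = Posterior odds / (1 + Posterior odds)
       = 12.12 / (1 + 12.12)
       = 12.12 / 13.12
       = 0.9238

The evidence increased P(S) from 0.7222 to 0.9238.


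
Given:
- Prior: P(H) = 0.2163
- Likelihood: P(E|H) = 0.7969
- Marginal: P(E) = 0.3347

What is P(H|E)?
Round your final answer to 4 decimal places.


Using Bayes' theorem:

P(H|E) = P(E|H) × P(H) / P(E)
       = 0.7969 × 0.2163 / 0.3347
       = 0.17236947 / 0.3347
       = 0.5150

The evidence strengthens our belief in H.
Prior: 0.2163 → Posterior: 0.5150


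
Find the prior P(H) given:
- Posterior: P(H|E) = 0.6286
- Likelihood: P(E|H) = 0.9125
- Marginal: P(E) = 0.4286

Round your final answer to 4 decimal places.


From Bayes' theorem: P(H|E) = P(E|H) × P(H) / P(E)

Rearranging for P(H):
P(H) = P(H|E) × P(E) / P(E|H)
     = 0.6286 × 0.4286 / 0.9125
     = 0.26941796 / 0.9125
     = 0.2953


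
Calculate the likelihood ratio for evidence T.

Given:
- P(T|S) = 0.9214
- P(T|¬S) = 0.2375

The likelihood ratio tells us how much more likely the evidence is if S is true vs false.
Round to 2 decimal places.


Likelihood Ratio (LR) = P(T|S) / P(T|¬S)

LR = 0.9214 / 0.2375
   = 3.88

The evidence is 3.88 times more likely if S is true than if S is false.
LR > 1, so observing T raises the odds in favor of S.


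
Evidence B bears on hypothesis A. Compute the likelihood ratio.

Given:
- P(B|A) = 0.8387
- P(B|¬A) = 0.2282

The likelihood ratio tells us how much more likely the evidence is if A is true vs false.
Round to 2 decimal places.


Likelihood Ratio (LR) = P(B|A) / P(B|¬A)

LR = 0.8387 / 0.2282
   = 3.68

The evidence is 3.68 times more likely if A is true than if A is false.
Because LR exceeds 1, B is evidence for A.


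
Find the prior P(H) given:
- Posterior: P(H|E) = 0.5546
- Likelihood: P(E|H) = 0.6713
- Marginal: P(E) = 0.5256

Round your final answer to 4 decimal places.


From Bayes' theorem: P(H|E) = P(E|H) × P(H) / P(E)

Rearranging for P(H):
P(H) = P(H|E) × P(E) / P(E|H)
     = 0.5546 × 0.5256 / 0.6713
     = 0.29149776 / 0.6713
     = 0.4342


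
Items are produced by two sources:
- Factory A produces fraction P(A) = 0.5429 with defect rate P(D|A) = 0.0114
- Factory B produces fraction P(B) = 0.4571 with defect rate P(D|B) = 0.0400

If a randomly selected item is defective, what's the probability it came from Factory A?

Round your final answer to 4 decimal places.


Let A = from Factory A, D = defective

Given:
- P(A) = 0.5429, P(B) = 0.4571
- P(D|A) = 0.0114, P(D|B) = 0.0400

Step 1: Find P(D)
P(D) = P(D|A)P(A) + P(D|B)P(B)
     = 0.0114 × 0.5429 + 0.0400 × 0.4571
     = 0.00618906 + 0.01828400
     = 0.02447306

Step 2: Apply Bayes' theorem
P(A|D) = P(D|A)P(A) / P(D)
       = 0.00618906 / 0.02447306
       = 0.2529


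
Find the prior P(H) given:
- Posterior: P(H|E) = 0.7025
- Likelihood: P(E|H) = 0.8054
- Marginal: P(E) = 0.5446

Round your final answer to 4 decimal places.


From Bayes' theorem: P(H|E) = P(E|H) × P(H) / P(E)

Rearranging for P(H):
P(H) = P(H|E) × P(E) / P(E|H)
     = 0.7025 × 0.5446 / 0.8054
     = 0.38258150 / 0.8054
     = 0.4750


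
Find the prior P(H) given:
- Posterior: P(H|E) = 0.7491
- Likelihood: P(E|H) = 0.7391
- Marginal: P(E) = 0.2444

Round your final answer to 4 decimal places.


From Bayes' theorem: P(H|E) = P(E|H) × P(H) / P(E)

Rearranging for P(H):
P(H) = P(H|E) × P(E) / P(E|H)
     = 0.7491 × 0.2444 / 0.7391
     = 0.18308004 / 0.7391
     = 0.2477


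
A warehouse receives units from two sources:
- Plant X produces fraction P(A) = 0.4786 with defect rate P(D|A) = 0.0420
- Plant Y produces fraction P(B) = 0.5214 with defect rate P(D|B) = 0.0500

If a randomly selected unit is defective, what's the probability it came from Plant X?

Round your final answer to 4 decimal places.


Let A = from Plant X, D = defective

Given:
- P(A) = 0.4786, P(B) = 0.5214
- P(D|A) = 0.0420, P(D|B) = 0.0500

Step 1: Find P(D)
P(D) = P(D|A)P(A) + P(D|B)P(B)
     = 0.0420 × 0.4786 + 0.0500 × 0.5214
     = 0.02010120 + 0.02607000
     = 0.04617120

Step 2: Apply Bayes' theorem
P(A|D) = P(D|A)P(A) / P(D)
       = 0.02010120 / 0.04617120
       = 0.4354


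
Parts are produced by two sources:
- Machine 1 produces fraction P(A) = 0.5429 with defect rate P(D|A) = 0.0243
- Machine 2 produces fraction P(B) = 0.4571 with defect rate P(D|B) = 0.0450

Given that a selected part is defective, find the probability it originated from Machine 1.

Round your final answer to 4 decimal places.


Let A = from Machine 1, D = defective

Given:
- P(A) = 0.5429, P(B) = 0.4571
- P(D|A) = 0.0243, P(D|B) = 0.0450

Step 1: Find P(D)
P(D) = P(D|A)P(A) + P(D|B)P(B)
     = 0.0243 × 0.5429 + 0.0450 × 0.4571
     = 0.01319247 + 0.02056950
     = 0.03376197

Step 2: Apply Bayes' theorem
P(A|D) = P(D|A)P(A) / P(D)
       = 0.01319247 / 0.03376197
       = 0.3907


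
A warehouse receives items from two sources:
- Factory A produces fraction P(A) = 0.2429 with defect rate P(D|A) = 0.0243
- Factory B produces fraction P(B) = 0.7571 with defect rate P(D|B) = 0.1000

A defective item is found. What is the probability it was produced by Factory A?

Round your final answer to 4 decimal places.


Let A = from Factory A, D = defective

Given:
- P(A) = 0.2429, P(B) = 0.7571
- P(D|A) = 0.0243, P(D|B) = 0.1000

Step 1: Find P(D)
P(D) = P(D|A)P(A) + P(D|B)P(B)
     = 0.0243 × 0.2429 + 0.1000 × 0.7571
     = 0.00590247 + 0.07571000
     = 0.08161247

Step 2: Apply Bayes' theorem
P(A|D) = P(D|A)P(A) / P(D)
       = 0.00590247 / 0.08161247
       = 0.0723


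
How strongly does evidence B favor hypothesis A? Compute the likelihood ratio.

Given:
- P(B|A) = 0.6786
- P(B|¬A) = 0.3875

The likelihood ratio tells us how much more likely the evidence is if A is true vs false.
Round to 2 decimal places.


Likelihood Ratio (LR) = P(B|A) / P(B|¬A)

LR = 0.6786 / 0.3875
   = 1.75

The evidence is 1.75 times more likely if A is true than if A is false.
Because LR exceeds 1, B is evidence for A.


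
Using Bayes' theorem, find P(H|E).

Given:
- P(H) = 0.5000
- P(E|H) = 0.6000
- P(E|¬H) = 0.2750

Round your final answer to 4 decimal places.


Bayes' theorem: P(H|E) = P(E|H) × P(H) / P(E)

Step 1: Calculate P(E) using law of total probability
P(E) = P(E|H)P(H) + P(E|¬H)P(¬H)
     = 0.6000 × 0.5000 + 0.2750 × 0.5000
     = 0.30000000 + 0.13750000
     = 0.43750000

Step 2: Apply Bayes' theorem
P(H|E) = P(E|H) × P(H) / P(E)
       = 0.30000000 / 0.43750000
       = 0.6857


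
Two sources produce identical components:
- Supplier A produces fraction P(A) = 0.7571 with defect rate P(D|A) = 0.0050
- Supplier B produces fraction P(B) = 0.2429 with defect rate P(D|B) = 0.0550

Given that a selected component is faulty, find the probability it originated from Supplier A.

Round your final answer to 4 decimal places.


Let A = from Supplier A, D = faulty

Given:
- P(A) = 0.7571, P(B) = 0.2429
- P(D|A) = 0.0050, P(D|B) = 0.0550

Step 1: Find P(D)
P(D) = P(D|A)P(A) + P(D|B)P(B)
     = 0.0050 × 0.7571 + 0.0550 × 0.2429
     = 0.00378550 + 0.01335950
     = 0.01714500

Step 2: Apply Bayes' theorem
P(A|D) = P(D|A)P(A) / P(D)
       = 0.00378550 / 0.01714500
       = 0.2208


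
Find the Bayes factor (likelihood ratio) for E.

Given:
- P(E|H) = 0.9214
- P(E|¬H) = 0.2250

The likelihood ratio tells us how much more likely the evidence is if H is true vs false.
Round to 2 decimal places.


Likelihood Ratio (LR) = P(E|H) / P(E|¬H)

LR = 0.9214 / 0.2250
   = 4.10

The evidence is 4.10 times more likely if H is true than if H is false.
LR > 1, so observing E raises the odds in favor of H.


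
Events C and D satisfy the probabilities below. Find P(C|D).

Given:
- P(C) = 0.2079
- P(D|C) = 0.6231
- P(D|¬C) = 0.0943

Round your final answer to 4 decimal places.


Bayes' theorem: P(C|D) = P(D|C) × P(C) / P(D)

Step 1: Calculate P(D) using law of total probability
P(D) = P(D|C)P(C) + P(D|¬C)P(¬C)
     = 0.6231 × 0.2079 + 0.0943 × 0.7921
     = 0.12954249 + 0.07469503
     = 0.20423752

Step 2: Apply Bayes' theorem
P(C|D) = P(D|C) × P(C) / P(D)
       = 0.12954249 / 0.20423752
       = 0.6343


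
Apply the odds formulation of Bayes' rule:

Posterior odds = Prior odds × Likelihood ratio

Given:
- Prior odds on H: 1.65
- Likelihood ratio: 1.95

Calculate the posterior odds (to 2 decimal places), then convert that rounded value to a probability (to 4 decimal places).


Step 1: Calculate posterior odds
Posterior odds = Prior odds × LR
               = 1.65 × 1.95
               = 3.22

Step 2: Convert to probability
P(H|E) = Posterior odds / (1 + Posterior odds)
       = 3.22 / (1 + 3.22)
       = 3.22 / 4.22
       = 0.7630

The evidence increased P(H) from 0.6226 to 0.7630.


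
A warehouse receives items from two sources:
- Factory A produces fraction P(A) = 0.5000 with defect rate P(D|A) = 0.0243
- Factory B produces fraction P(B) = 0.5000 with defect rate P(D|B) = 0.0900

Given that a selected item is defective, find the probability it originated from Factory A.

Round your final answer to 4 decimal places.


Let A = from Factory A, D = defective

Given:
- P(A) = 0.5000, P(B) = 0.5000
- P(D|A) = 0.0243, P(D|B) = 0.0900

Step 1: Find P(D)
P(D) = P(D|A)P(A) + P(D|B)P(B)
     = 0.0243 × 0.5000 + 0.0900 × 0.5000
     = 0.01215000 + 0.04500000
     = 0.05715000

Step 2: Apply Bayes' theorem
P(A|D) = P(D|A)P(A) / P(D)
       = 0.01215000 / 0.05715000
       = 0.2126


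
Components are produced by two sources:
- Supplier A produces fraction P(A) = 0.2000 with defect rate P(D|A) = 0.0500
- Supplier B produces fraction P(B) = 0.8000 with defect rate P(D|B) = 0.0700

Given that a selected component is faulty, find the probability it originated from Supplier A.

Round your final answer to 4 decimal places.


Let A = from Supplier A, D = faulty

Given:
- P(A) = 0.2000, P(B) = 0.8000
- P(D|A) = 0.0500, P(D|B) = 0.0700

Step 1: Find P(D)
P(D) = P(D|A)P(A) + P(D|B)P(B)
     = 0.0500 × 0.2000 + 0.0700 × 0.8000
     = 0.01000000 + 0.05600000
     = 0.06600000

Step 2: Apply Bayes' theorem
P(A|D) = P(D|A)P(A) / P(D)
       = 0.01000000 / 0.06600000
       = 0.1515


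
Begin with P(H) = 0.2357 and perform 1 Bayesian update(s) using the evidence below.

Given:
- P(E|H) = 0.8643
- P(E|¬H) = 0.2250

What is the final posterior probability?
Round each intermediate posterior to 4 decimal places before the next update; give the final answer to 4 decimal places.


Sequential Bayesian updating:

Initial prior: P(H) = 0.2357

Update 1:
  P(E) = 0.8643 × 0.2357 + 0.2250 × 0.7643 = 0.20371551 + 0.17196750 = 0.37568301
  P(H|E) = 0.20371551 / 0.37568301 = 0.5423

Final posterior: 0.5423


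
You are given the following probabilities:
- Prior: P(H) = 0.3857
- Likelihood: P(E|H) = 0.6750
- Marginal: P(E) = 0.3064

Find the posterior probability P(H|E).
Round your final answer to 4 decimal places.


Using Bayes' theorem:

P(H|E) = P(E|H) × P(H) / P(E)
       = 0.6750 × 0.3857 / 0.3064
       = 0.26034750 / 0.3064
       = 0.8497

The evidence strengthens our belief in H.
Prior: 0.3857 → Posterior: 0.8497


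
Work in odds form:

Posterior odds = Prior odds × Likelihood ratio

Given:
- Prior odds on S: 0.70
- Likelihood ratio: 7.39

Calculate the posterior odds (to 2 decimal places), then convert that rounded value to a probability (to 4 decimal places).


Step 1: Calculate posterior odds
Posterior odds = Prior odds × LR
               = 0.70 × 7.39
               = 5.17

Step 2: Convert to probability
P(S|E) = Posterior odds / (1 + Posterior odds)
       = 5.17 / (1 + 5.17)
       = 5.17 / 6.17
       = 0.8379

The evidence increased P(S) from 0.4118 to 0.8379.


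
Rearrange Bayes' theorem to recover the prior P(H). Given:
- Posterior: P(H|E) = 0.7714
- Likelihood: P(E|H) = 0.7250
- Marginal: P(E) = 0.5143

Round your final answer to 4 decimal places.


From Bayes' theorem: P(H|E) = P(E|H) × P(H) / P(E)

Rearranging for P(H):
P(H) = P(H|E) × P(E) / P(E|H)
     = 0.7714 × 0.5143 / 0.7250
     = 0.39673102 / 0.7250
     = 0.5472


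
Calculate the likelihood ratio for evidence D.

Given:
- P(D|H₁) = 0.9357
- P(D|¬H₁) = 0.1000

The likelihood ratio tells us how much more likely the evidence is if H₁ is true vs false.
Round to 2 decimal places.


Likelihood Ratio (LR) = P(D|H₁) / P(D|¬H₁)

LR = 0.9357 / 0.1000
   = 9.36

The evidence is 9.36 times more likely if H₁ is true than if H₁ is false.
Because LR exceeds 1, D is evidence for H₁.


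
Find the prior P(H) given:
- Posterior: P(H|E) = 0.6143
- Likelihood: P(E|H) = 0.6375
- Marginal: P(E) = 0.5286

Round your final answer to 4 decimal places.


From Bayes' theorem: P(H|E) = P(E|H) × P(H) / P(E)

Rearranging for P(H):
P(H) = P(H|E) × P(E) / P(E|H)
     = 0.6143 × 0.5286 / 0.6375
     = 0.32471898 / 0.6375
     = 0.5094


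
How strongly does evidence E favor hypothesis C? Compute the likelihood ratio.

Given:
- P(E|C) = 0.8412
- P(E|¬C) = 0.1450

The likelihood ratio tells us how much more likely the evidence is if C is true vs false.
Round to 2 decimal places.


Likelihood Ratio (LR) = P(E|C) / P(E|¬C)

LR = 0.8412 / 0.1450
   = 5.80

The evidence is 5.80 times more likely if C is true than if C is false.
Because LR exceeds 1, E is evidence for C.


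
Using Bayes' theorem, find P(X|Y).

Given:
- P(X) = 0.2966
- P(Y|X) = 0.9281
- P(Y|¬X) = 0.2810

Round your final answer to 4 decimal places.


Bayes' theorem: P(X|Y) = P(Y|X) × P(X) / P(Y)

Step 1: Calculate P(Y) using law of total probability
P(Y) = P(Y|X)P(X) + P(Y|¬X)P(¬X)
     = 0.9281 × 0.2966 + 0.2810 × 0.7034
     = 0.27527446 + 0.19765540
     = 0.47292986

Step 2: Apply Bayes' theorem
P(X|Y) = P(Y|X) × P(X) / P(Y)
       = 0.27527446 / 0.47292986
       = 0.5821


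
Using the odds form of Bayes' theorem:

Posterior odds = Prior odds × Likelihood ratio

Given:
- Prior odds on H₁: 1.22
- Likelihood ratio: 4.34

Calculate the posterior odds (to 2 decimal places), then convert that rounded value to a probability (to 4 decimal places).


Step 1: Calculate posterior odds
Posterior odds = Prior odds × LR
               = 1.22 × 4.34
               = 5.29

Step 2: Convert to probability
P(H₁|E) = Posterior odds / (1 + Posterior odds)
       = 5.29 / (1 + 5.29)
       = 5.29 / 6.29
       = 0.8410

The evidence increased P(H₁) from 0.5495 to 0.8410.


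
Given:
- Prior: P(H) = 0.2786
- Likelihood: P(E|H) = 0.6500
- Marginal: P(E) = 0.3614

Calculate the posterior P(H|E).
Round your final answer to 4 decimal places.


Using Bayes' theorem:

P(H|E) = P(E|H) × P(H) / P(E)
       = 0.6500 × 0.2786 / 0.3614
       = 0.18109000 / 0.3614
       = 0.5011

The evidence strengthens our belief in H.
Prior: 0.2786 → Posterior: 0.5011


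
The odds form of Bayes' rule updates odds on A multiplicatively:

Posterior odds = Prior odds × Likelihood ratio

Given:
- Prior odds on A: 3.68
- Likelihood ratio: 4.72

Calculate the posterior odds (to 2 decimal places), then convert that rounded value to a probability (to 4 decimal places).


Step 1: Calculate posterior odds
Posterior odds = Prior odds × LR
               = 3.68 × 4.72
               = 17.37

Step 2: Convert to probability
P(A|E) = Posterior odds / (1 + Posterior odds)
       = 17.37 / (1 + 17.37)
       = 17.37 / 18.37
       = 0.9456

The evidence increased P(A) from 0.7863 to 0.9456.


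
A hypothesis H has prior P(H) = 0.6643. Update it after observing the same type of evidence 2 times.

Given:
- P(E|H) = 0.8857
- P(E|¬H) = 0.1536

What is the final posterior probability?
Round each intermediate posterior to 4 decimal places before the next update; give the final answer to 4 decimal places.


Sequential Bayesian updating:

Initial prior: P(H) = 0.6643

Update 1:
  P(E) = 0.8857 × 0.6643 + 0.1536 × 0.3357 = 0.58837051 + 0.05156352 = 0.63993403
  P(H|E) = 0.58837051 / 0.63993403 = 0.9194

Update 2:
  P(E) = 0.8857 × 0.9194 + 0.1536 × 0.0806 = 0.81431258 + 0.01238016 = 0.82669274
  P(H|E) = 0.81431258 / 0.82669274 = 0.9850

Final posterior: 0.9850


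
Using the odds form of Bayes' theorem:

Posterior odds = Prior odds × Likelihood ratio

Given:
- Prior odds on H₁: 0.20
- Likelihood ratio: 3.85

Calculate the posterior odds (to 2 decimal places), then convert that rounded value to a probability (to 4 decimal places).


Step 1: Calculate posterior odds
Posterior odds = Prior odds × LR
               = 0.20 × 3.85
               = 0.77

Step 2: Convert to probability
P(H₁|E) = Posterior odds / (1 + Posterior odds)
       = 0.77 / (1 + 0.77)
       = 0.77 / 1.77
       = 0.4350

The evidence increased P(H₁) from 0.1667 to 0.4350.


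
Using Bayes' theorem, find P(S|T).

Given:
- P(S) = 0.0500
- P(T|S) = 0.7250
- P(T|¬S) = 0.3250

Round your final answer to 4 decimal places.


Bayes' theorem: P(S|T) = P(T|S) × P(S) / P(T)

Step 1: Calculate P(T) using law of total probability
P(T) = P(T|S)P(S) + P(T|¬S)P(¬S)
     = 0.7250 × 0.0500 + 0.3250 × 0.9500
     = 0.03625000 + 0.30875000
     = 0.34500000

Step 2: Apply Bayes' theorem
P(S|T) = P(T|S) × P(S) / P(T)
       = 0.03625000 / 0.34500000
       = 0.1051


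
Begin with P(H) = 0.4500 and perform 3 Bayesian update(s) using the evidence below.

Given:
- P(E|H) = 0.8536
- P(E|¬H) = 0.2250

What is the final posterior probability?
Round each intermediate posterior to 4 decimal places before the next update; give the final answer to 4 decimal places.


Sequential Bayesian updating:

Initial prior: P(H) = 0.4500

Update 1:
  P(E) = 0.8536 × 0.4500 + 0.2250 × 0.5500 = 0.38412000 + 0.12375000 = 0.50787000
  P(H|E) = 0.38412000 / 0.50787000 = 0.7563

Update 2:
  P(E) = 0.8536 × 0.7563 + 0.2250 × 0.2437 = 0.64557768 + 0.05483250 = 0.70041018
  P(H|E) = 0.64557768 / 0.70041018 = 0.9217

Update 3:
  P(E) = 0.8536 × 0.9217 + 0.2250 × 0.0783 = 0.78676312 + 0.01761750 = 0.80438062
  P(H|E) = 0.78676312 / 0.80438062 = 0.9781

Final posterior: 0.9781


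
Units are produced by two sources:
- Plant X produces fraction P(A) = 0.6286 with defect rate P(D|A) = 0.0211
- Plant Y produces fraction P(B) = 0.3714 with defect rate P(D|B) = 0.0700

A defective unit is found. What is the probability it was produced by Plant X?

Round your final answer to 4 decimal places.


Let A = from Plant X, D = defective

Given:
- P(A) = 0.6286, P(B) = 0.3714
- P(D|A) = 0.0211, P(D|B) = 0.0700

Step 1: Find P(D)
P(D) = P(D|A)P(A) + P(D|B)P(B)
     = 0.0211 × 0.6286 + 0.0700 × 0.3714
     = 0.01326346 + 0.02599800
     = 0.03926146

Step 2: Apply Bayes' theorem
P(A|D) = P(D|A)P(A) / P(D)
       = 0.01326346 / 0.03926146
       = 0.3378


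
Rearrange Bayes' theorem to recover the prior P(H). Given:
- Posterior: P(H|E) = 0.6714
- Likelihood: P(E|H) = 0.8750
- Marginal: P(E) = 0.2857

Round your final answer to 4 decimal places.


From Bayes' theorem: P(H|E) = P(E|H) × P(H) / P(E)

Rearranging for P(H):
P(H) = P(H|E) × P(E) / P(E|H)
     = 0.6714 × 0.2857 / 0.8750
     = 0.19181898 / 0.8750
     = 0.2192


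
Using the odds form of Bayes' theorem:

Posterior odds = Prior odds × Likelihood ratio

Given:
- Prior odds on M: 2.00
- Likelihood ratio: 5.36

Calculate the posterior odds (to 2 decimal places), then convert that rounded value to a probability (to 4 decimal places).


Step 1: Calculate posterior odds
Posterior odds = Prior odds × LR
               = 2.00 × 5.36
               = 10.72

Step 2: Convert to probability
P(M|E) = Posterior odds / (1 + Posterior odds)
       = 10.72 / (1 + 10.72)
       = 10.72 / 11.72
       = 0.9147

The evidence increased P(M) from 0.6667 to 0.9147.


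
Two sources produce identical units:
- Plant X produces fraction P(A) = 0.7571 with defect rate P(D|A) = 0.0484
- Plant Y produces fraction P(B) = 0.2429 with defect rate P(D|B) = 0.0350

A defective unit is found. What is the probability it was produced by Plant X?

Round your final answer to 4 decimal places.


Let A = from Plant X, D = defective

Given:
- P(A) = 0.7571, P(B) = 0.2429
- P(D|A) = 0.0484, P(D|B) = 0.0350

Step 1: Find P(D)
P(D) = P(D|A)P(A) + P(D|B)P(B)
     = 0.0484 × 0.7571 + 0.0350 × 0.2429
     = 0.03664364 + 0.00850150
     = 0.04514514

Step 2: Apply Bayes' theorem
P(A|D) = P(D|A)P(A) / P(D)
       = 0.03664364 / 0.04514514
       = 0.8117


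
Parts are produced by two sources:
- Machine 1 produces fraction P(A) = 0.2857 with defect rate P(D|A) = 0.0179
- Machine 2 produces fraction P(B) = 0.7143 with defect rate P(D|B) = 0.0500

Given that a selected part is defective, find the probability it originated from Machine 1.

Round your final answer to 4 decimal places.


Let A = from Machine 1, D = defective

Given:
- P(A) = 0.2857, P(B) = 0.7143
- P(D|A) = 0.0179, P(D|B) = 0.0500

Step 1: Find P(D)
P(D) = P(D|A)P(A) + P(D|B)P(B)
     = 0.0179 × 0.2857 + 0.0500 × 0.7143
     = 0.00511403 + 0.03571500
     = 0.04082903

Step 2: Apply Bayes' theorem
P(A|D) = P(D|A)P(A) / P(D)
       = 0.00511403 / 0.04082903
       = 0.1253


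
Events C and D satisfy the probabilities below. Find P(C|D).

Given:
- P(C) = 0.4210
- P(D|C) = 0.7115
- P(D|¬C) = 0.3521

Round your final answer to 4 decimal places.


Bayes' theorem: P(C|D) = P(D|C) × P(C) / P(D)

Step 1: Calculate P(D) using law of total probability
P(D) = P(D|C)P(C) + P(D|¬C)P(¬C)
     = 0.7115 × 0.4210 + 0.3521 × 0.5790
     = 0.29954150 + 0.20386590
     = 0.50340740

Step 2: Apply Bayes' theorem
P(C|D) = P(D|C) × P(C) / P(D)
       = 0.29954150 / 0.50340740
       = 0.5950


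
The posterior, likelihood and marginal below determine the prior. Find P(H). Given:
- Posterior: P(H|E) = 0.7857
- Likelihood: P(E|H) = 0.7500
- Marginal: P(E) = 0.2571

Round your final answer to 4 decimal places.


From Bayes' theorem: P(H|E) = P(E|H) × P(H) / P(E)

Rearranging for P(H):
P(H) = P(H|E) × P(E) / P(E|H)
     = 0.7857 × 0.2571 / 0.7500
     = 0.20200347 / 0.7500
     = 0.2693


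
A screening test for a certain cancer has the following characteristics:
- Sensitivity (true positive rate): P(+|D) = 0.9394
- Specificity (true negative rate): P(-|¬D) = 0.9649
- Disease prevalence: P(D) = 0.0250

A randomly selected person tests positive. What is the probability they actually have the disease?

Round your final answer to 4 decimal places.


Let D = has disease, + = positive test

Given:
- P(D) = 0.0250 (prevalence)
- P(+|D) = 0.9394 (sensitivity)
- P(-|¬D) = 0.9649 (specificity)
- P(+|¬D) = 0.0351 (false positive rate = 1 - specificity)

Step 1: Find P(+)
P(+) = P(+|D)P(D) + P(+|¬D)P(¬D)
     = 0.9394 × 0.0250 + 0.0351 × 0.9750
     = 0.02348500 + 0.03422250
     = 0.05770750

Step 2: Apply Bayes' theorem for P(D|+)
P(D|+) = P(+|D)P(D) / P(+)
       = 0.02348500 / 0.05770750
       = 0.4070


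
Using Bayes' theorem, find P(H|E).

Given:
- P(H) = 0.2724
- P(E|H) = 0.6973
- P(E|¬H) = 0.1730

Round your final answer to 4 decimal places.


Bayes' theorem: P(H|E) = P(E|H) × P(H) / P(E)

Step 1: Calculate P(E) using law of total probability
P(E) = P(E|H)P(H) + P(E|¬H)P(¬H)
     = 0.6973 × 0.2724 + 0.1730 × 0.7276
     = 0.18994452 + 0.12587480
     = 0.31581932

Step 2: Apply Bayes' theorem
P(H|E) = P(E|H) × P(H) / P(E)
       = 0.18994452 / 0.31581932
       = 0.6014


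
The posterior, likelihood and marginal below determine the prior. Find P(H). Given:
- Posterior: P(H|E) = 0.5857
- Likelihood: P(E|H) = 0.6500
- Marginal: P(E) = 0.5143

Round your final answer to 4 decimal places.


From Bayes' theorem: P(H|E) = P(E|H) × P(H) / P(E)

Rearranging for P(H):
P(H) = P(H|E) × P(E) / P(E|H)
     = 0.5857 × 0.5143 / 0.6500
     = 0.30122551 / 0.6500
     = 0.4634


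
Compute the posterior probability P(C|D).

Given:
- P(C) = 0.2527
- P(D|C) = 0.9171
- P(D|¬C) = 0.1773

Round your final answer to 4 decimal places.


Bayes' theorem: P(C|D) = P(D|C) × P(C) / P(D)

Step 1: Calculate P(D) using law of total probability
P(D) = P(D|C)P(C) + P(D|¬C)P(¬C)
     = 0.9171 × 0.2527 + 0.1773 × 0.7473
     = 0.23175117 + 0.13249629
     = 0.36424746

Step 2: Apply Bayes' theorem
P(C|D) = P(D|C) × P(C) / P(D)
       = 0.23175117 / 0.36424746
       = 0.6362


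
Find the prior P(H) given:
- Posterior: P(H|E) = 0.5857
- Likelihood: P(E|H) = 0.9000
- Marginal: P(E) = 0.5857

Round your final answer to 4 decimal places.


From Bayes' theorem: P(H|E) = P(E|H) × P(H) / P(E)

Rearranging for P(H):
P(H) = P(H|E) × P(E) / P(E|H)
     = 0.5857 × 0.5857 / 0.9000
     = 0.34304449 / 0.9000
     = 0.3812


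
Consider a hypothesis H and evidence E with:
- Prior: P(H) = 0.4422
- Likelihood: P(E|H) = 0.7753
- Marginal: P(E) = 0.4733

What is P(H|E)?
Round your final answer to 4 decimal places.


Using Bayes' theorem:

P(H|E) = P(E|H) × P(H) / P(E)
       = 0.7753 × 0.4422 / 0.4733
       = 0.34283766 / 0.4733
       = 0.7244

The evidence strengthens our belief in H.
Prior: 0.4422 → Posterior: 0.7244


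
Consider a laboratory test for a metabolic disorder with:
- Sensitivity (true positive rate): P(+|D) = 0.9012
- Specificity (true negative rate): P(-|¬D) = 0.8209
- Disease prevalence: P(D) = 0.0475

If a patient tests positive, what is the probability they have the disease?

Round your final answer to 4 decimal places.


Let D = has disease, + = positive test

Given:
- P(D) = 0.0475 (prevalence)
- P(+|D) = 0.9012 (sensitivity)
- P(-|¬D) = 0.8209 (specificity)
- P(+|¬D) = 0.1791 (false positive rate = 1 - specificity)

Step 1: Find P(+)
P(+) = P(+|D)P(D) + P(+|¬D)P(¬D)
     = 0.9012 × 0.0475 + 0.1791 × 0.9525
     = 0.04280700 + 0.17059275
     = 0.21339975

Step 2: Apply Bayes' theorem for P(D|+)
P(D|+) = P(+|D)P(D) / P(+)
       = 0.04280700 / 0.21339975
       = 0.2006


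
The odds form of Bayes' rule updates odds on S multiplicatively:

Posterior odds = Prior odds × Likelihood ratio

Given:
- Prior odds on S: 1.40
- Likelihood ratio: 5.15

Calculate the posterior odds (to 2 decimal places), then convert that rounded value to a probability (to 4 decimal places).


Step 1: Calculate posterior odds
Posterior odds = Prior odds × LR
               = 1.40 × 5.15
               = 7.21

Step 2: Convert to probability
P(S|E) = Posterior odds / (1 + Posterior odds)
       = 7.21 / (1 + 7.21)
       = 7.21 / 8.21
       = 0.8782

The evidence increased P(S) from 0.5833 to 0.8782.


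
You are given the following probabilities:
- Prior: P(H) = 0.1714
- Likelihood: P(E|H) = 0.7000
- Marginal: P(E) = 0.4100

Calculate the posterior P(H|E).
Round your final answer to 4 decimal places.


Using Bayes' theorem:

P(H|E) = P(E|H) × P(H) / P(E)
       = 0.7000 × 0.1714 / 0.4100
       = 0.11998000 / 0.4100
       = 0.2926

The evidence strengthens our belief in H.
Prior: 0.1714 → Posterior: 0.2926


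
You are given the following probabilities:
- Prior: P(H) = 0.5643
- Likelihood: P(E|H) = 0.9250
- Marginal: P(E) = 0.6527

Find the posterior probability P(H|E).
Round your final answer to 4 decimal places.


Using Bayes' theorem:

P(H|E) = P(E|H) × P(H) / P(E)
       = 0.9250 × 0.5643 / 0.6527
       = 0.52197750 / 0.6527
       = 0.7997

The evidence strengthens our belief in H.
Prior: 0.5643 → Posterior: 0.7997


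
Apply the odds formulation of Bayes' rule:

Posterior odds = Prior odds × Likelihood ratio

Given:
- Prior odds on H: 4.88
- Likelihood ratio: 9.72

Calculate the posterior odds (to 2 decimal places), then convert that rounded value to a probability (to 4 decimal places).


Step 1: Calculate posterior odds
Posterior odds = Prior odds × LR
               = 4.88 × 9.72
               = 47.43

Step 2: Convert to probability
P(H|E) = Posterior odds / (1 + Posterior odds)
       = 47.43 / (1 + 47.43)
       = 47.43 / 48.43
       = 0.9794

The evidence increased P(H) from 0.8299 to 0.9794.


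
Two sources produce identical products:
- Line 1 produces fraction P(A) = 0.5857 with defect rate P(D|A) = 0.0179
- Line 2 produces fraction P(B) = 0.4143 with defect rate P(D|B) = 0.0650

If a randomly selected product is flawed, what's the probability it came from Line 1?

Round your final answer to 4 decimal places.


Let A = from Line 1, D = flawed

Given:
- P(A) = 0.5857, P(B) = 0.4143
- P(D|A) = 0.0179, P(D|B) = 0.0650

Step 1: Find P(D)
P(D) = P(D|A)P(A) + P(D|B)P(B)
     = 0.0179 × 0.5857 + 0.0650 × 0.4143
     = 0.01048403 + 0.02692950
     = 0.03741353

Step 2: Apply Bayes' theorem
P(A|D) = P(D|A)P(A) / P(D)
       = 0.01048403 / 0.03741353
       = 0.2802


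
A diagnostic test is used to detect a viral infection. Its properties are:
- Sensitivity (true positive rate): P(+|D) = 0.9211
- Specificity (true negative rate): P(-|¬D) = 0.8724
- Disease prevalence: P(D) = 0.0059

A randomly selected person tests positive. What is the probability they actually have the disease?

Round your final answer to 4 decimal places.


Let D = has disease, + = positive test

Given:
- P(D) = 0.0059 (prevalence)
- P(+|D) = 0.9211 (sensitivity)
- P(-|¬D) = 0.8724 (specificity)
- P(+|¬D) = 0.1276 (false positive rate = 1 - specificity)

Step 1: Find P(+)
P(+) = P(+|D)P(D) + P(+|¬D)P(¬D)
     = 0.9211 × 0.0059 + 0.1276 × 0.9941
     = 0.00543449 + 0.12684716
     = 0.13228165

Step 2: Apply Bayes' theorem for P(D|+)
P(D|+) = P(+|D)P(D) / P(+)
       = 0.00543449 / 0.13228165
       = 0.0411


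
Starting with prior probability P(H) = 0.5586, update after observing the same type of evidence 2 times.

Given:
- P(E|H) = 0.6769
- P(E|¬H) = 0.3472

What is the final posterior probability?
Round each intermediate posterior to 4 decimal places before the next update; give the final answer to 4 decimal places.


Sequential Bayesian updating:

Initial prior: P(H) = 0.5586

Update 1:
  P(E) = 0.6769 × 0.5586 + 0.3472 × 0.4414 = 0.37811634 + 0.15325408 = 0.53137042
  P(H|E) = 0.37811634 / 0.53137042 = 0.7116

Update 2:
  P(E) = 0.6769 × 0.7116 + 0.3472 × 0.2884 = 0.48168204 + 0.10013248 = 0.58181452
  P(H|E) = 0.48168204 / 0.58181452 = 0.8279

Final posterior: 0.8279


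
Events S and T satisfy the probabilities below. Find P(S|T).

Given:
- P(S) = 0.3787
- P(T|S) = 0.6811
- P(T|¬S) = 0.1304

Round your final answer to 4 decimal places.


Bayes' theorem: P(S|T) = P(T|S) × P(S) / P(T)

Step 1: Calculate P(T) using law of total probability
P(T) = P(T|S)P(S) + P(T|¬S)P(¬S)
     = 0.6811 × 0.3787 + 0.1304 × 0.6213
     = 0.25793257 + 0.08101752
     = 0.33895009

Step 2: Apply Bayes' theorem
P(S|T) = P(T|S) × P(S) / P(T)
       = 0.25793257 / 0.33895009
       = 0.7610


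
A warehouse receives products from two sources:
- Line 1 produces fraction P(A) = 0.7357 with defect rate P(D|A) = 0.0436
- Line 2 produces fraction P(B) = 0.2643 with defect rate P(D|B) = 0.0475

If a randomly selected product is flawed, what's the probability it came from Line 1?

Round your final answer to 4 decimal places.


Let A = from Line 1, D = flawed

Given:
- P(A) = 0.7357, P(B) = 0.2643
- P(D|A) = 0.0436, P(D|B) = 0.0475

Step 1: Find P(D)
P(D) = P(D|A)P(A) + P(D|B)P(B)
     = 0.0436 × 0.7357 + 0.0475 × 0.2643
     = 0.03207652 + 0.01255425
     = 0.04463077

Step 2: Apply Bayes' theorem
P(A|D) = P(D|A)P(A) / P(D)
       = 0.03207652 / 0.04463077
       = 0.7187


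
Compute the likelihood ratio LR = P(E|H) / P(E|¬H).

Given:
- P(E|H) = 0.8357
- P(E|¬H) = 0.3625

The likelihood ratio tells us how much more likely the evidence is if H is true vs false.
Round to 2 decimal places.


Likelihood Ratio (LR) = P(E|H) / P(E|¬H)

LR = 0.8357 / 0.3625
   = 2.31

The evidence is 2.31 times more likely if H is true than if H is false.
LR > 1, so observing E raises the odds in favor of H.


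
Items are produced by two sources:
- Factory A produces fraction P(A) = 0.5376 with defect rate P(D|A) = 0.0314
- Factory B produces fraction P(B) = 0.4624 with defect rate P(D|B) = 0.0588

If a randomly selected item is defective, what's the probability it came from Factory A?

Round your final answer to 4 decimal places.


Let A = from Factory A, D = defective

Given:
- P(A) = 0.5376, P(B) = 0.4624
- P(D|A) = 0.0314, P(D|B) = 0.0588

Step 1: Find P(D)
P(D) = P(D|A)P(A) + P(D|B)P(B)
     = 0.0314 × 0.5376 + 0.0588 × 0.4624
     = 0.01688064 + 0.02718912
     = 0.04406976

Step 2: Apply Bayes' theorem
P(A|D) = P(D|A)P(A) / P(D)
       = 0.01688064 / 0.04406976
       = 0.3830


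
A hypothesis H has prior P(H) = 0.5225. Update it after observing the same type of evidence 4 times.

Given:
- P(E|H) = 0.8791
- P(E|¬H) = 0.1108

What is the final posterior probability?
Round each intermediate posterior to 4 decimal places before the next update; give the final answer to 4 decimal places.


Sequential Bayesian updating:

Initial prior: P(H) = 0.5225

Update 1:
  P(E) = 0.8791 × 0.5225 + 0.1108 × 0.4775 = 0.45932975 + 0.05290700 = 0.51223675
  P(H|E) = 0.45932975 / 0.51223675 = 0.8967

Update 2:
  P(E) = 0.8791 × 0.8967 + 0.1108 × 0.1033 = 0.78828897 + 0.01144564 = 0.79973461
  P(H|E) = 0.78828897 / 0.79973461 = 0.9857

Update 3:
  P(E) = 0.8791 × 0.9857 + 0.1108 × 0.0143 = 0.86652887 + 0.00158444 = 0.86811331
  P(H|E) = 0.86652887 / 0.86811331 = 0.9982

Update 4:
  P(E) = 0.8791 × 0.9982 + 0.1108 × 0.0018 = 0.87751762 + 0.00019944 = 0.87771706
  P(H|E) = 0.87751762 / 0.87771706 = 0.9998

Final posterior: 0.9998


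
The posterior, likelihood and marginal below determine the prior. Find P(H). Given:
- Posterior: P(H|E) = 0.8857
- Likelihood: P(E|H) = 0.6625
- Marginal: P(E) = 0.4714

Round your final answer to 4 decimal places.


From Bayes' theorem: P(H|E) = P(E|H) × P(H) / P(E)

Rearranging for P(H):
P(H) = P(H|E) × P(E) / P(E|H)
     = 0.8857 × 0.4714 / 0.6625
     = 0.41751898 / 0.6625
     = 0.6302


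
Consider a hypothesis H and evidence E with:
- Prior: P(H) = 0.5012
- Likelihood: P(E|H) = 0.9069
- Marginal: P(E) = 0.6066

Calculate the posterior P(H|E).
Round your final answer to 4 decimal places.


Using Bayes' theorem:

P(H|E) = P(E|H) × P(H) / P(E)
       = 0.9069 × 0.5012 / 0.6066
       = 0.45453828 / 0.6066
       = 0.7493

The evidence strengthens our belief in H.
Prior: 0.5012 → Posterior: 0.7493


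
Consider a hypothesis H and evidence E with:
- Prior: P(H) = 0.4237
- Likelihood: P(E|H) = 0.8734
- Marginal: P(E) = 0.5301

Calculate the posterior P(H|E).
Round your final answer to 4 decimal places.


Using Bayes' theorem:

P(H|E) = P(E|H) × P(H) / P(E)
       = 0.8734 × 0.4237 / 0.5301
       = 0.37005958 / 0.5301
       = 0.6981

The evidence strengthens our belief in H.
Prior: 0.4237 → Posterior: 0.6981


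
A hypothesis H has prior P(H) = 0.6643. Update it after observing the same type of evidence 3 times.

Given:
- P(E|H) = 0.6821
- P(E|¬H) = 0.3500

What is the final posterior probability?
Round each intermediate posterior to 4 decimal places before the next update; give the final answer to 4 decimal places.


Sequential Bayesian updating:

Initial prior: P(H) = 0.6643

Update 1:
  P(E) = 0.6821 × 0.6643 + 0.3500 × 0.3357 = 0.45311903 + 0.11749500 = 0.57061403
  P(H|E) = 0.45311903 / 0.57061403 = 0.7941

Update 2:
  P(E) = 0.6821 × 0.7941 + 0.3500 × 0.2059 = 0.54165561 + 0.07206500 = 0.61372061
  P(H|E) = 0.54165561 / 0.61372061 = 0.8826

Update 3:
  P(E) = 0.6821 × 0.8826 + 0.3500 × 0.1174 = 0.60202146 + 0.04109000 = 0.64311146
  P(H|E) = 0.60202146 / 0.64311146 = 0.9361

Final posterior: 0.9361


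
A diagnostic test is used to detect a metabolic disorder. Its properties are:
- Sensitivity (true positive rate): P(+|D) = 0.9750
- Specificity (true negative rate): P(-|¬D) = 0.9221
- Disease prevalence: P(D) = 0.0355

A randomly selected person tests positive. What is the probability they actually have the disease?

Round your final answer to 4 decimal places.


Let D = has disease, + = positive test

Given:
- P(D) = 0.0355 (prevalence)
- P(+|D) = 0.9750 (sensitivity)
- P(-|¬D) = 0.9221 (specificity)
- P(+|¬D) = 0.0779 (false positive rate = 1 - specificity)

Step 1: Find P(+)
P(+) = P(+|D)P(D) + P(+|¬D)P(¬D)
     = 0.9750 × 0.0355 + 0.0779 × 0.9645
     = 0.03461250 + 0.07513455
     = 0.10974705

Step 2: Apply Bayes' theorem for P(D|+)
P(D|+) = P(+|D)P(D) / P(+)
       = 0.03461250 / 0.10974705
       = 0.3154


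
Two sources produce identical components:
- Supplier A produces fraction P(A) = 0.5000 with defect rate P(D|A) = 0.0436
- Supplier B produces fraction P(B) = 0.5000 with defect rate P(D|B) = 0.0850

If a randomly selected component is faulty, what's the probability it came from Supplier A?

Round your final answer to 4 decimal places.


Let A = from Supplier A, D = faulty

Given:
- P(A) = 0.5000, P(B) = 0.5000
- P(D|A) = 0.0436, P(D|B) = 0.0850

Step 1: Find P(D)
P(D) = P(D|A)P(A) + P(D|B)P(B)
     = 0.0436 × 0.5000 + 0.0850 × 0.5000
     = 0.02180000 + 0.04250000
     = 0.06430000

Step 2: Apply Bayes' theorem
P(A|D) = P(D|A)P(A) / P(D)
       = 0.02180000 / 0.06430000
       = 0.3390


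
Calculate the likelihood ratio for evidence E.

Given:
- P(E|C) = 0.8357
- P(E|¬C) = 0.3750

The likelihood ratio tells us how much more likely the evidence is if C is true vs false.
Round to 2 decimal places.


Likelihood Ratio (LR) = P(E|C) / P(E|¬C)

LR = 0.8357 / 0.3750
   = 2.23

The evidence is 2.23 times more likely if C is true than if C is false.
Since LR > 1, the evidence supports C over ¬C.


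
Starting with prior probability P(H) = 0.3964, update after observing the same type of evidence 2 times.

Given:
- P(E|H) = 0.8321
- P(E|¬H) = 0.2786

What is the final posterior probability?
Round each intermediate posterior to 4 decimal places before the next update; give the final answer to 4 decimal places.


Sequential Bayesian updating:

Initial prior: P(H) = 0.3964

Update 1:
  P(E) = 0.8321 × 0.3964 + 0.2786 × 0.6036 = 0.32984444 + 0.16816296 = 0.49800740
  P(H|E) = 0.32984444 / 0.49800740 = 0.6623

Update 2:
  P(E) = 0.8321 × 0.6623 + 0.2786 × 0.3377 = 0.55109983 + 0.09408322 = 0.64518305
  P(H|E) = 0.55109983 / 0.64518305 = 0.8542

Final posterior: 0.8542
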